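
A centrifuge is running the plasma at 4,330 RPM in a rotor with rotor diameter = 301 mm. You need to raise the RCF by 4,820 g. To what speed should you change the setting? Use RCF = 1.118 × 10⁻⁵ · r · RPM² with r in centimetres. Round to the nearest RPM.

6884 RPM

r = 301 mm / 2 = 150.5 mm = 15.05 cm
Current RCF = 1.118 × 10⁻⁵ × 15.05 × (4330)² = 1.118 × 10⁻⁵ × 15.05 × 18,748,900 ≈ 3,154.7 × g
Target RCF = 3,154.7 + 4,820 = 7,974.7 × g
N² = 7,974.7 / (16.8259 × 10⁻⁵) = 47,395,384
N ≈ √47,395,384 ≈ 6,884.4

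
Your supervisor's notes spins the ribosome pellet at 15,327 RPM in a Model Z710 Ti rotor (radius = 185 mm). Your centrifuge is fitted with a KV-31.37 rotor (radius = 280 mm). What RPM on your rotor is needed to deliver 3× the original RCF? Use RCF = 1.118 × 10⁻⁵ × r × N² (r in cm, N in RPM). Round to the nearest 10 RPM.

21580 RPM

Original rotor: r = 185 mm = 18.5 cm
RCF = 1.118 × 10⁻⁵ × r × N²
RCF_original = 1.118 × 10⁻⁵ × 18.5 × (15327)² = 1.118 × 10⁻⁵ × 18.5 × 234,916,929 ≈ 48,587.9 × g
Target RCF = 3 × 48,587.9 ≈ 145,763.7 × g
Your rotor: r = 280 mm = 28.0 cm
145,763.7 = 1.118 × 10⁻⁵ × 28 × N²
N² = 145,763.7 / (31.304 × 10⁻⁵) = 465,639,215
N ≈ √465,639,215 ≈ 21,578.7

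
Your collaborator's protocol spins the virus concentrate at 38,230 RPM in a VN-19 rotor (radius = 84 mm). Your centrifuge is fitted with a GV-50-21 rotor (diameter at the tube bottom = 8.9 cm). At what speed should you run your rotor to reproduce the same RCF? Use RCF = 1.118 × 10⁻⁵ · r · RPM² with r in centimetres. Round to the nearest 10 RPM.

Original rotor: r = 84 mm = 8.4 cm
RCF = 1.118 × 10⁻⁵ × r × N²
RCF_original = 1.118 × 10⁻⁵ × 8.4 × (38230)² = 1.118 × 10⁻⁵ × 8.4 × 1,461,532,900 ≈ 137,255.5 × g
Your rotor: r = 8.9 / 2 = 4.45 cm
137,255.5 = 1.118 × 10⁻⁵ × 4.45 × N²
N² = 137,255.5 / (4.9751 × 10⁻⁵) = 2,758,849,068
N ≈ √2,758,849,068 ≈ 52,524.7

≈ 52520 RPM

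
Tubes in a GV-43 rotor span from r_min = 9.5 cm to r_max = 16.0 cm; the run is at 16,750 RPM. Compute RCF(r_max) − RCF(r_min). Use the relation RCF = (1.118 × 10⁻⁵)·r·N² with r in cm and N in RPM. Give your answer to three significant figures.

ΔRCF = 1.118 × 10⁻⁵ × (r_max − r_min) × N² = 1.118 × 10⁻⁵ × 6.5 × 280,562,500 ≈ 20,388.5

≈ 20400 x g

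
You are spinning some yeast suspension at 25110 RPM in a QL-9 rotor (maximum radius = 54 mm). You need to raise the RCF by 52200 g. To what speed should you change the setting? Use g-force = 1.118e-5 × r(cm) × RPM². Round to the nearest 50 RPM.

r = 54 mm = 5.4 cm
Current RCF = 1.118 × 10⁻⁵ × 5.4 × (25110)² = 1.118 × 10⁻⁵ × 5.4 × 630,512,100 ≈ 38,065.3 × g
Target RCF = 38,065.3 + 52,200 = 90,265.3 × g
N² = 90,265.3 / (6.0372 × 10⁻⁵) = 1,495,151,726
N ≈ √1,495,151,726 ≈ 38,667.2

≈ 38650 RPM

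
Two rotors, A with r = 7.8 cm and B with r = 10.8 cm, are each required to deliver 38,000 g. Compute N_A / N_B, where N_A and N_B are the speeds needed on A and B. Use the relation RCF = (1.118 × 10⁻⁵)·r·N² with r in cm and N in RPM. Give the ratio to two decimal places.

1.18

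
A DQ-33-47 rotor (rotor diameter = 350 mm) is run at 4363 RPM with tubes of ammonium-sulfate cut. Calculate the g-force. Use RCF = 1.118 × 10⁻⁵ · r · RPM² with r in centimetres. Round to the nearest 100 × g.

RCF ≈ 3700 × g

r = 350 mm / 2 = 175 mm = 17.5 cm
RCF = 1.118 × 10⁻⁵ × r × N²
RCF = 1.118 × 10⁻⁵ × 17.5 × (4363)² = 1.118 × 10⁻⁵ × 17.5 × 19,035,769 ≈ 3,724.3 × g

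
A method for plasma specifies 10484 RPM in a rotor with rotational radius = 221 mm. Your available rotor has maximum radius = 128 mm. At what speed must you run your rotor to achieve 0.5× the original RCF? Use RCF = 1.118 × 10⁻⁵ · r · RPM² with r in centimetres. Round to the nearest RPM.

Original rotor: r = 221 mm = 22.1 cm
RCF = 1.118 × 10⁻⁵ × r × N²
RCF_original = 1.118 × 10⁻⁵ × 22.1 × (10484)² = 1.118 × 10⁻⁵ × 22.1 × 109,914,256 ≈ 27,157.4 × g
Target RCF = 0.5 × 27,157.4 ≈ 13,578.7 × g
Your rotor: r = 128 mm = 12.8 cm
13,578.7 = 1.118 × 10⁻⁵ × 12.8 × N²
N² = 13,578.7 / (14.3104 × 10⁻⁵) = 94,886,935
N ≈ √94,886,935 ≈ 9,741.0

≈ 9741 RPM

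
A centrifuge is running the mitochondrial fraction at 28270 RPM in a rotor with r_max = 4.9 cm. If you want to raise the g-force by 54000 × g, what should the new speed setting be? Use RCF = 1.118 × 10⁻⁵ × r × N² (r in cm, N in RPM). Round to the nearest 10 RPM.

42250 RPM

Current RCF = 1.118 × 10⁻⁵ × 4.9 × (28270)² = 1.118 × 10⁻⁵ × 4.9 × 799,192,900 ≈ 43,781.4 × g
Target RCF = 43,781.4 + 54,000 = 97,781.4 × g
N² = 97,781.4 / (5.4782 × 10⁻⁵) = 1,784,918,404
N ≈ √1,784,918,404 ≈ 42,248.3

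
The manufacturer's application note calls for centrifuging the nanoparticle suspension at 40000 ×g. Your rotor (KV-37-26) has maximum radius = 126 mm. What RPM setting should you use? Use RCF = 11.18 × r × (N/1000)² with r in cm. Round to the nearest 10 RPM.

16850 RPM

r = 126 mm = 12.6 cm
40,000 = 11.18 × 12.6 × (N/1000)²
(N/1000)² = 40,000 / 140.868 = 283.9538
N = 1000 × √283.9538 ≈ 16,850.9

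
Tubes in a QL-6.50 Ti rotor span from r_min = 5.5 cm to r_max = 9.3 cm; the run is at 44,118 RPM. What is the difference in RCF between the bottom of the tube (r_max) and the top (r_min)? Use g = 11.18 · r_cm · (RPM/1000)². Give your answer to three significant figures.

82700 ×g

ΔRCF = 11.18 × (r_max − r_min) × (N/1000)² = 11.18 × 3.8 × 1,946.397924 ≈ 82,690.8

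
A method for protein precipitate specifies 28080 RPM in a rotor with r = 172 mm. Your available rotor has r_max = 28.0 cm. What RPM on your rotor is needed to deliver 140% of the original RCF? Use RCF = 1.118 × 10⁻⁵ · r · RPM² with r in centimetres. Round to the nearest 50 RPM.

Original rotor: r = 172 mm = 17.2 cm
RCF_original = 1.118 × 10⁻⁵ × 17.2 × (28080)² = 1.118 × 10⁻⁵ × 17.2 × 788,486,400 ≈ 151,622.8 × g
Target RCF = 1.4 × 151,622.8 ≈ 212,271.9 × g
212,271.9 = 1.118 × 10⁻⁵ × 28 × N²
N² = 212,271.9 / (31.304 × 10⁻⁵) = 678,098,326
N ≈ √678,098,326 ≈ 26,040.3

26050 RPM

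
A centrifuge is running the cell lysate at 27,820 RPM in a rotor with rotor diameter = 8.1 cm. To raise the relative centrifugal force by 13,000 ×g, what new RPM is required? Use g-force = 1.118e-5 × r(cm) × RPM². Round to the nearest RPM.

32574 RPM

r = 8.1 / 2 = 4.05 cm
Current RCF = 1.118 × 10⁻⁵ × 4.05 × (27820)² = 1.118 × 10⁻⁵ × 4.05 × 773,952,400 ≈ 35,043.8 × g
Target RCF = 35,043.8 + 13,000 = 48,043.8 × g
N² = 48,043.8 / (4.5279 × 10⁻⁵) = 1,061,061,419
N ≈ √1,061,061,419 ≈ 32,573.9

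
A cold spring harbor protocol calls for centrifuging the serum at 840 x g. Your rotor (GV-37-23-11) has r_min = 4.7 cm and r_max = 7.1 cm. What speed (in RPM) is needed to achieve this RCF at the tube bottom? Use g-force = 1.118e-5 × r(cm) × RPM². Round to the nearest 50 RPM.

Use r_max = 7.1 cm.
840 = 1.118 × 10⁻⁵ × 7.1 × N²
N² = 840 / (7.9378 × 10⁻⁵) = 10,582,277
N ≈ √10,582,277 ≈ 3,253.0

≈ 3250 RPM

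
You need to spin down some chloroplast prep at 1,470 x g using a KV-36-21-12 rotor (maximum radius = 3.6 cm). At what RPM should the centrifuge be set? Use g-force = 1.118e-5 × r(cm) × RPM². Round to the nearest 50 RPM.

RCF = 1.118 × 10⁻⁵ × r × N²
1,470 = 1.118 × 10⁻⁵ × 3.6 × N²
N² = 1,470 / (4.0248 × 10⁻⁵) = 36,523,554
N ≈ √36,523,554 ≈ 6,043.5

≈ 6050 RPM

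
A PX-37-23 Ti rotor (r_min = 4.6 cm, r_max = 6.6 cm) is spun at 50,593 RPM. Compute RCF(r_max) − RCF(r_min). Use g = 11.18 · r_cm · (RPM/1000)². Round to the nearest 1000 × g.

57000 ×g

RCF_max = 11.18 × 6.6 × (50.593)² = 11.18 × 6.6 × 2,559.651649 ≈ 188,871.6 × g
RCF_min = 11.18 × 4.6 × (50.593)² = 11.18 × 4.6 × 2,559.651649 ≈ 131,637.8 × g
ΔRCF = 188,871.6 − 131,637.8 = 57,233.8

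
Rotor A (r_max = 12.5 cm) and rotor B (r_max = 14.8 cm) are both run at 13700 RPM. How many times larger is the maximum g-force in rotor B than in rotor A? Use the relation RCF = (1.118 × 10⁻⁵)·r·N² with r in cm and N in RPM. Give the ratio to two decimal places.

At fixed N, RCF ∝ r, so RCF_B/RCF_A = r_B/r_A = 14.8 / 12.5 = 1.1840.

1.18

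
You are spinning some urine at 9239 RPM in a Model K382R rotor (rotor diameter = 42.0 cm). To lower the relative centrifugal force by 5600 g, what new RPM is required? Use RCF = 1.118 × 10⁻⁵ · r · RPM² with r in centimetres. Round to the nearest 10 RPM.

r = 42.0 / 2 = 21 cm
Current RCF = 1.118 × 10⁻⁵ × 21 × (9239)² = 1.118 × 10⁻⁵ × 21 × 85,359,121 ≈ 20,040.6 × g
Target RCF = 20,040.6 − 5,600 = 14,440.6 × g
N² = 14,440.6 / (23.478 × 10⁻⁵) = 61,506,943
N ≈ √61,506,943 ≈ 7,842.6

7840 RPM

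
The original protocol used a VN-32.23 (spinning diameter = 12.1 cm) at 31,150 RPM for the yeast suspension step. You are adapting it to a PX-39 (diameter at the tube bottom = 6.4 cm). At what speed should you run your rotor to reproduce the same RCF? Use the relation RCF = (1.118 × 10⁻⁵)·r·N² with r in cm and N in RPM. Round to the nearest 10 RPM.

Original rotor: r = 12.1 / 2 = 6.05 cm
RCF = 1.118 × 10⁻⁵ × r × N²
RCF_original = 1.118 × 10⁻⁵ × 6.05 × (31150)² = 1.118 × 10⁻⁵ × 6.05 × 970,322,500 ≈ 65,631.6 × g
Your rotor: r = 6.4 / 2 = 3.2 cm
65,631.6 = 1.118 × 10⁻⁵ × 3.2 × N²
N² = 65,631.6 / (3.5776 × 10⁻⁵) = 1,834,514,758
N ≈ √1,834,514,758 ≈ 42,831.2

42830 RPM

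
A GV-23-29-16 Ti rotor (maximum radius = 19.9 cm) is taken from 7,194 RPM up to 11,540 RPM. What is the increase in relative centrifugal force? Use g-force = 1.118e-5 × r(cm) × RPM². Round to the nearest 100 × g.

≈ 18100 ×g

RCF₁ = 1.118 × 10⁻⁵ × 19.9 × (7194)² = 1.118 × 10⁻⁵ × 19.9 × 51,753,636 ≈ 11,514.3 × g
RCF₂ = 1.118 × 10⁻⁵ × 19.9 × (11540)² = 1.118 × 10⁻⁵ × 19.9 × 133,171,600 ≈ 29,628.3 × g
Increase = 29,628.3 − 11,514.3 = 18,114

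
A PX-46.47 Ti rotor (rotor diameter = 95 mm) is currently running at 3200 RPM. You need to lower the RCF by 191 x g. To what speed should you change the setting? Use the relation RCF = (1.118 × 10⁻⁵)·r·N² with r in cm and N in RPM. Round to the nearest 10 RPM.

r = 95 mm / 2 = 47.5 mm = 4.75 cm
Current RCF = 1.118 × 10⁻⁵ × 4.75 × (3200)² = 1.118 × 10⁻⁵ × 4.75 × 10,240,000 ≈ 543.8 × g
Target RCF = 543.8 − 191 = 352.8 × g
N² = 352.8 / (5.3105 × 10⁻⁵) = 6,643,442
N ≈ √6,643,442 ≈ 2,577.5

N₂ ≈ 2580 RPM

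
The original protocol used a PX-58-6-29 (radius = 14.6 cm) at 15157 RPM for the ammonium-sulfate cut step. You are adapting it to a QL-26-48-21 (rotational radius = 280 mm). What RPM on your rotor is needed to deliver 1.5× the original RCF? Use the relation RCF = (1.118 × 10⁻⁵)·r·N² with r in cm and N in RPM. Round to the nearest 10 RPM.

RCF = 1.118 × 10⁻⁵ × r × N²
RCF_original = 1.118 × 10⁻⁵ × 14.6 × (15157)² = 1.118 × 10⁻⁵ × 14.6 × 229,734,649 ≈ 37,499.1 × g
Target RCF = 1.5 × 37,499.1 ≈ 56,248.6 × g
Your rotor: r = 280 mm = 28.0 cm
56,248.6 = 1.118 × 10⁻⁵ × 28 × N²
N² = 56,248.6 / (31.304 × 10⁻⁵) = 179,685,024
N ≈ √179,685,024 ≈ 13,404.7

≈ 13400 RPM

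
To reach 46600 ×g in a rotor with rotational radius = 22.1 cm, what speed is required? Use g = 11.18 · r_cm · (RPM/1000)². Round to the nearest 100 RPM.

N ≈ 13700 RPM

46,600 = 11.18 × 22.1 × (N/1000)²
(N/1000)² = 46,600 / 247.078 = 188.6044
N = 1000 × √188.6044 ≈ 13,733.3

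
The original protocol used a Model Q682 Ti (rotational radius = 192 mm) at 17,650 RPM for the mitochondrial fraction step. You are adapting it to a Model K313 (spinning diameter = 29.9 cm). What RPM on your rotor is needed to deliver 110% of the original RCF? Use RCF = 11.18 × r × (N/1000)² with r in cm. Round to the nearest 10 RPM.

Original rotor: r = 192 mm = 19.2 cm
RCF_original = 11.18 × 19.2 × (17.65)² = 11.18 × 19.2 × 311.5225 ≈ 66,870.2 × g
Target RCF = 1.1 × 66,870.2 ≈ 73,557.2 × g
Your rotor: r = 29.9 / 2 = 14.95 cm
73,557.2 = 11.18 × 14.95 × (N/1000)²
(N/1000)² = 73,557.2 / 167.141 = 440.0907
N = 1000 × √440.0907 ≈ 20,978.3

≈ 20980 RPM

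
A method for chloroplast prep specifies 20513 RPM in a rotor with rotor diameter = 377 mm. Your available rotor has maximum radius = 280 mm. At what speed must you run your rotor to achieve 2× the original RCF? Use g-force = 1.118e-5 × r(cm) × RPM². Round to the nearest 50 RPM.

Original rotor: r = 377 mm / 2 = 188.5 mm = 18.85 cm
RCF_original = 1.118 × 10⁻⁵ × 18.85 × (20513)² = 1.118 × 10⁻⁵ × 18.85 × 420,783,169 ≈ 88,677.1 × g
Target RCF = 2 × 88,677.1 ≈ 177,354.2 × g
Your rotor: r = 280 mm = 28.0 cm
177,354.2 = 1.118 × 10⁻⁵ × 28 × N²
N² = 177,354.2 / (31.304 × 10⁻⁵) = 566,554,434
N ≈ √566,554,434 ≈ 23,802.4

23800 RPM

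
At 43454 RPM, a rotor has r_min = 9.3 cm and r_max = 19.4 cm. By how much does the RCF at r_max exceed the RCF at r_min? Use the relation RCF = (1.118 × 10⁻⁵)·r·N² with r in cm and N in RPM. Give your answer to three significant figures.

213000 x g

ΔRCF = 1.118 × 10⁻⁵ × (r_max − r_min) × N² = 1.118 × 10⁻⁵ × 10.1 × 1,888,250,116 ≈ 213,217.4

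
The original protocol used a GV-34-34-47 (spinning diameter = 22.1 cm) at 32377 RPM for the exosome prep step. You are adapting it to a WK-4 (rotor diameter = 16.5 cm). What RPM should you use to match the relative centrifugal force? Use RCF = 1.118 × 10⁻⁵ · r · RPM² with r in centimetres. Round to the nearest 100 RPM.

Original rotor: r = 22.1 / 2 = 11.05 cm
RCF_original = 1.118 × 10⁻⁵ × 11.05 × (32377)² = 1.118 × 10⁻⁵ × 11.05 × 1,048,270,129 ≈ 129,502.2 × g
Your rotor: r = 16.5 / 2 = 8.25 cm
129,502.2 = 1.118 × 10⁻⁵ × 8.25 × N²
N² = 129,502.2 / (9.2235 × 10⁻⁵) = 1,404,046,186
N ≈ √1,404,046,186 ≈ 37,470.6

37500 RPM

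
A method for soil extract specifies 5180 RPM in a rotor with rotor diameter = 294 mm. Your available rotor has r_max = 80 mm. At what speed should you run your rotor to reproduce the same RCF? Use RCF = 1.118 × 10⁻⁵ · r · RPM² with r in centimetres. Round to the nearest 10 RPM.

7020 RPM

Original rotor: r = 294 mm / 2 = 147 mm = 14.7 cm
RCF = 1.118 × 10⁻⁵ × r × N²
RCF_original = 1.118 × 10⁻⁵ × 14.7 × (5180)² = 1.118 × 10⁻⁵ × 14.7 × 26,832,400 ≈ 4,409.8 × g
Your rotor: r = 80 mm = 8.0 cm
4,409.8 = 1.118 × 10⁻⁵ × 8 × N²
N² = 4,409.8 / (8.944 × 10⁻⁵) = 49,304,562
N ≈ √49,304,562 ≈ 7,021.7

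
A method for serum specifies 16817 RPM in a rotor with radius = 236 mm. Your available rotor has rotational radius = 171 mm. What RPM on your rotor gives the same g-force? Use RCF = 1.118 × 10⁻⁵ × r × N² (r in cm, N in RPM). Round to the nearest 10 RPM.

19760 RPM

Original rotor: r = 236 mm = 23.6 cm
RCF_original = 1.118 × 10⁻⁵ × 23.6 × (16817)² = 1.118 × 10⁻⁵ × 23.6 × 282,811,489 ≈ 74,619.2 × g
Your rotor: r = 171 mm = 17.1 cm
74,619.2 = 1.118 × 10⁻⁵ × 17.1 × N²
N² = 74,619.2 / (19.1178 × 10⁻⁵) = 390,312,693
N ≈ √390,312,693 ≈ 19,756.3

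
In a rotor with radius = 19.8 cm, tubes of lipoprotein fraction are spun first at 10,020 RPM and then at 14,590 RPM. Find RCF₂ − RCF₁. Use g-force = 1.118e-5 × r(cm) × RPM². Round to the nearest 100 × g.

24900 x g

RCF₁ = 1.118 × 10⁻⁵ × 19.8 × (10020)² = 1.118 × 10⁻⁵ × 19.8 × 100,400,400 ≈ 22,225 × g
RCF₂ = 1.118 × 10⁻⁵ × 19.8 × (14590)² = 1.118 × 10⁻⁵ × 19.8 × 212,868,100 ≈ 47,121.3 × g
Increase = 47,121.3 − 22,225 = 24,896.3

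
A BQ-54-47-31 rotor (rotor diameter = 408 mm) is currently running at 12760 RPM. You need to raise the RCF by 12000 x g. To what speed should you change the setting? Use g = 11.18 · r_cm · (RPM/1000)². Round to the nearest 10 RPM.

14680 RPM

r = 408 mm / 2 = 204 mm = 20.4 cm
Current RCF = 11.18 × 20.4 × (12.76)² = 11.18 × 20.4 × 162.8176 ≈ 37,134.1 × g
Target RCF = 37,134.1 + 12,000 = 49,134.1 × g
(N/1000)² = 49,134.1 / 228.072 = 215.4324
N = 1000 × √215.4324 ≈ 14,677.6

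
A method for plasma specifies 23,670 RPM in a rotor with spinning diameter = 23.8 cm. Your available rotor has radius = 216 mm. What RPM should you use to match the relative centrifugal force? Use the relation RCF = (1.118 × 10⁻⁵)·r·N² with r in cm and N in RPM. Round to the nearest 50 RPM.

17550 RPM

Original rotor: r = 23.8 / 2 = 11.9 cm
RCF = 1.118 × 10⁻⁵ × r × N²
RCF_original = 1.118 × 10⁻⁵ × 11.9 × (23670)² = 1.118 × 10⁻⁵ × 11.9 × 560,268,900 ≈ 74,539.3 × g
Your rotor: r = 216 mm = 21.6 cm
74,539.3 = 1.118 × 10⁻⁵ × 21.6 × N²
N² = 74,539.3 / (24.1488 × 10⁻⁵) = 308,666,683
N ≈ √308,666,683 ≈ 17,568.9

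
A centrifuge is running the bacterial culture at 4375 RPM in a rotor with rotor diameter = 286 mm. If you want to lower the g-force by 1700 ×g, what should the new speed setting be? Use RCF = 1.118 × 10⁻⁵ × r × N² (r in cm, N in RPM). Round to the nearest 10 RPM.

r = 286 mm / 2 = 143 mm = 14.3 cm
Current RCF = 1.118 × 10⁻⁵ × 14.3 × (4375)² = 1.118 × 10⁻⁵ × 14.3 × 19,140,625 ≈ 3,060.1 × g
Target RCF = 3,060.1 − 1,700 = 1,360.1 × g
N² = 1,360.1 / (15.9874 × 10⁻⁵) = 8,507,325
N ≈ √8,507,325 ≈ 2,916.7

≈ 2920 RPM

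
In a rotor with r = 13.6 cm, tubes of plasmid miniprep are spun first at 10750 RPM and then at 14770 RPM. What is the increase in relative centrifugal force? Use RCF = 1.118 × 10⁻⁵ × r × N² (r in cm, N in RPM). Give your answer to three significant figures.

≈ 15600 x g

RCF₁ = 1.118 × 10⁻⁵ × 13.6 × (10750)² = 1.118 × 10⁻⁵ × 13.6 × 115,562,500 ≈ 17,571 × g
RCF₂ = 1.118 × 10⁻⁵ × 13.6 × (14770)² = 1.118 × 10⁻⁵ × 13.6 × 218,152,900 ≈ 33,169.7 × g
Increase = 33,169.7 − 17,571 = 15,598.7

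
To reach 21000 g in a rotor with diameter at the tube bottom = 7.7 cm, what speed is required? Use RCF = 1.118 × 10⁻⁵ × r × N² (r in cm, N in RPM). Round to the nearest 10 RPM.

r = 7.7 / 2 = 3.85 cm
RCF = 1.118 × 10⁻⁵ × r × N²
21,000 = 1.118 × 10⁻⁵ × 3.85 × N²
N² = 21,000 / (4.3043 × 10⁻⁵) = 487,884,209
N ≈ √487,884,209 ≈ 22,088.1

N ≈ 22090 RPM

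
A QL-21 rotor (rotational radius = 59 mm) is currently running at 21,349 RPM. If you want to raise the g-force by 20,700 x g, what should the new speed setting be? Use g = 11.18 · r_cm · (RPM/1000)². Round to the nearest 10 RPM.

27740 RPM

r = 59 mm = 5.9 cm
Current RCF = 11.18 × 5.9 × (21.349)² = 11.18 × 5.9 × 455.779801 ≈ 30,064.1 × g
Target RCF = 30,064.1 + 20,700 = 50,764.1 × g
(N/1000)² = 50,764.1 / 65.962 = 769.5961
N = 1000 × √769.5961 ≈ 27,741.6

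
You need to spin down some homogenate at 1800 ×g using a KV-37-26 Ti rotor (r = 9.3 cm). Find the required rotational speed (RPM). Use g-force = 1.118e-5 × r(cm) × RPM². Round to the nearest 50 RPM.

≈ 4150 RPM

1,800 = 1.118 × 10⁻⁵ × 9.3 × N²
N² = 1,800 / (10.3974 × 10⁻⁵) = 17,312,020
N ≈ √17,312,020 ≈ 4,160.8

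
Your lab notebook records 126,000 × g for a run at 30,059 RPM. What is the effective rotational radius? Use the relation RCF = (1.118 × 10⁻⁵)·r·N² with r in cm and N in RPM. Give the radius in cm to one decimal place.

r ≈ 12.5 cm

RCF = 1.118 × 10⁻⁵ × r × N²
126000 = 1.118 × 10⁻⁵ × r × (30059)²
r = 126000 / (1.118 × 10⁻⁵ × 903,543,481) = 126000 / 10101.62 ≈ 12.473 cm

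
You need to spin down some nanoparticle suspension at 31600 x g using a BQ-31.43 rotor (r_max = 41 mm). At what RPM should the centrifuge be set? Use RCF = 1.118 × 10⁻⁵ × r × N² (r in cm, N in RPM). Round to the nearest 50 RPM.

N ≈ 26250 RPM

r = 41 mm = 4.1 cm
31,600 = 1.118 × 10⁻⁵ × 4.1 × N²
N² = 31,600 / (4.5838 × 10⁻⁵) = 689,384,354
N ≈ √689,384,354 ≈ 26,256.1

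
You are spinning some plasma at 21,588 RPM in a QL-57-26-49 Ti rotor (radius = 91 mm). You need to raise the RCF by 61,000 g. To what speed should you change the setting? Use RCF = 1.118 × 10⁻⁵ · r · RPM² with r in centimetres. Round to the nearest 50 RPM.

r = 91 mm = 9.1 cm
Current RCF = 1.118 × 10⁻⁵ × 9.1 × (21588)² = 1.118 × 10⁻⁵ × 9.1 × 466,041,744 ≈ 47,414.2 × g
Target RCF = 47,414.2 + 61,000 = 108,414.2 × g
N² = 108,414.2 / (10.1738 × 10⁻⁵) = 1,065,621,498
N ≈ √1,065,621,498 ≈ 32,643.9

N₂ ≈ 32650 RPM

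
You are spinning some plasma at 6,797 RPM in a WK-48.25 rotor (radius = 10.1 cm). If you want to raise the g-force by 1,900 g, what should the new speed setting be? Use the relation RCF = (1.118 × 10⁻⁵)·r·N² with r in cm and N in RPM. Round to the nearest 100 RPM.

Current RCF = 1.118 × 10⁻⁵ × 10.1 × (6797)² = 1.118 × 10⁻⁵ × 10.1 × 46,199,209 ≈ 5,216.7 × g
Target RCF = 5,216.7 + 1,900 = 7,116.7 × g
N² = 7,116.7 / (11.2918 × 10⁻⁵) = 63,025,381
N ≈ √63,025,381 ≈ 7,938.9

7900 RPM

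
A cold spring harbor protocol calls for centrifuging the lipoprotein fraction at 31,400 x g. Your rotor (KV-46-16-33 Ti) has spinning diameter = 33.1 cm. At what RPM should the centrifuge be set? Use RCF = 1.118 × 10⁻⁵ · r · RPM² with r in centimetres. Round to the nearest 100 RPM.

N ≈ 13000 RPM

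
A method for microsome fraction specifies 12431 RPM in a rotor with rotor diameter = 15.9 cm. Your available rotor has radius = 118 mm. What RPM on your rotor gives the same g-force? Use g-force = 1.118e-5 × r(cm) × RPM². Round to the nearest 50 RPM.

10200 RPM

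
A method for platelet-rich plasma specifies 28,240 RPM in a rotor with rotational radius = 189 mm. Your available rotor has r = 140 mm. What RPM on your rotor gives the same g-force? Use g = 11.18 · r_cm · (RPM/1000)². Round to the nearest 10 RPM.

32810 RPM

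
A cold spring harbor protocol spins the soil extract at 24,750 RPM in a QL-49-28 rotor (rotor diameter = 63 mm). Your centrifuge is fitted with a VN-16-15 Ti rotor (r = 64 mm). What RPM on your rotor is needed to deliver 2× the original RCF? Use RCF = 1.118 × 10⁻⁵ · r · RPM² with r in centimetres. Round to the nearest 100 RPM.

24600 RPM

Original rotor: r = 63 mm / 2 = 31.5 mm = 3.15 cm
RCF_original = 1.118 × 10⁻⁵ × 3.15 × (24750)² = 1.118 × 10⁻⁵ × 3.15 × 612,562,500 ≈ 21,572.6 × g
Target RCF = 2 × 21,572.6 ≈ 43,145.2 × g
Your rotor: r = 64 mm = 6.4 cm
43,145.2 = 1.118 × 10⁻⁵ × 6.4 × N²
N² = 43,145.2 / (7.1552 × 10⁻⁵) = 602,990,832
N ≈ √602,990,832 ≈ 24,555.9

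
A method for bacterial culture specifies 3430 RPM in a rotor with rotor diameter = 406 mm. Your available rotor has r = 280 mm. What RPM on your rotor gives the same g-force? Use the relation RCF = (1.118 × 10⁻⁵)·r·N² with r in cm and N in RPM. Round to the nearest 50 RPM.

≈ 2900 RPM

Original rotor: r = 406 mm / 2 = 203 mm = 20.3 cm
RCF_original = 1.118 × 10⁻⁵ × 20.3 × (3430)² = 1.118 × 10⁻⁵ × 20.3 × 11,764,900 ≈ 2,670.1 × g
Your rotor: r = 280 mm = 28.0 cm
2,670.1 = 1.118 × 10⁻⁵ × 28 × N²
N² = 2,670.1 / (31.304 × 10⁻⁵) = 8,529,581
N ≈ √8,529,581 ≈ 2,920.5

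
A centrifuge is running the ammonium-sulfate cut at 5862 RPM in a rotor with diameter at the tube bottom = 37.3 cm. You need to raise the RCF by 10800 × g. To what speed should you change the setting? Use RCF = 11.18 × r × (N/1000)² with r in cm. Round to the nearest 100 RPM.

r = 37.3 / 2 = 18.65 cm
Current RCF = 11.18 × 18.65 × (5.862)² = 11.18 × 18.65 × 34.363044 ≈ 7,164.9 × g
Target RCF = 7,164.9 + 10,800 = 17,964.9 × g
(N/1000)² = 17,964.9 / 208.507 = 86.1597
N = 1000 × √86.1597 ≈ 9,282.2

9300 RPM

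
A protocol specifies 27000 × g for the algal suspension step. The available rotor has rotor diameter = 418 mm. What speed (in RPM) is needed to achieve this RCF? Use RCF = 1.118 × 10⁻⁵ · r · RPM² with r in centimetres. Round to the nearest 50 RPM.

10750 RPM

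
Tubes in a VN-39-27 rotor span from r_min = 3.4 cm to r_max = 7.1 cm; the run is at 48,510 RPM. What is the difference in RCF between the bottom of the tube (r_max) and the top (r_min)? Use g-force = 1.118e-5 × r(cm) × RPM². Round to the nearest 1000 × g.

97000 x g

RCF_max = 1.118 × 10⁻⁵ × 7.1 × (48510)² = 1.118 × 10⁻⁵ × 7.1 × 2,353,220,100 ≈ 186,793.9 × g
RCF_min = 1.118 × 10⁻⁵ × 3.4 × (48510)² = 1.118 × 10⁻⁵ × 3.4 × 2,353,220,100 ≈ 89,450.6 × g
ΔRCF = 186,793.9 − 89,450.6 = 97,343.3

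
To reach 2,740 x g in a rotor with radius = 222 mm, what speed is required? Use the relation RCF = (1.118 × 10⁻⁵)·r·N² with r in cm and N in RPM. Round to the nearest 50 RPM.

r = 222 mm = 22.2 cm
2,740 = 1.118 × 10⁻⁵ × 22.2 × N²
N² = 2,740 / (24.8196 × 10⁻⁵) = 11,039,662
N ≈ √11,039,662 ≈ 3,322.6

N ≈ 3300 RPM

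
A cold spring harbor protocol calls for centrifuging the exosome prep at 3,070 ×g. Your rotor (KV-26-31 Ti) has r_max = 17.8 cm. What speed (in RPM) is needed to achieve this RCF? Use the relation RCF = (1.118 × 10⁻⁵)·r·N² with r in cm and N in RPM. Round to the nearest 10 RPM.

3,070 = 1.118 × 10⁻⁵ × 17.8 × N²
N² = 3,070 / (19.9004 × 10⁻⁵) = 15,426,826
N ≈ √15,426,826 ≈ 3,927.7

≈ 3930 RPM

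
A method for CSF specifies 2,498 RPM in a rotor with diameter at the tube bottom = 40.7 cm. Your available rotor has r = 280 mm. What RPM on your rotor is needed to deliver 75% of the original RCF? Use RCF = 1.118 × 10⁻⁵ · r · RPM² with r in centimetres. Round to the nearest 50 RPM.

≈ 1850 RPM

Original rotor: r = 40.7 / 2 = 20.35 cm
RCF_original = 1.118 × 10⁻⁵ × 20.35 × (2498)² = 1.118 × 10⁻⁵ × 20.35 × 6,240,004 ≈ 1,419.7 × g
Target RCF = 0.75 × 1,419.7 ≈ 1,064.8 × g
Your rotor: r = 280 mm = 28.0 cm
1,064.8 = 1.118 × 10⁻⁵ × 28 × N²
N² = 1,064.8 / (31.304 × 10⁻⁵) = 3,401,482
N ≈ √3,401,482 ≈ 1,844.3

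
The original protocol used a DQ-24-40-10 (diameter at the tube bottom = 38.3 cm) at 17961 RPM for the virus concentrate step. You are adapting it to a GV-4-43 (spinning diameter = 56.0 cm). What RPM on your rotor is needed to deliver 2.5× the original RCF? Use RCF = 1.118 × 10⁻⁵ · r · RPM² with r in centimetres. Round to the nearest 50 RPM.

23500 RPM

Original rotor: r = 38.3 / 2 = 19.15 cm
RCF_original = 1.118 × 10⁻⁵ × 19.15 × (17961)² = 1.118 × 10⁻⁵ × 19.15 × 322,597,521 ≈ 69,067.2 × g
Target RCF = 2.5 × 69,067.2 ≈ 172,668 × g
Your rotor: r = 56.0 / 2 = 28 cm
172,668 = 1.118 × 10⁻⁵ × 28 × N²
N² = 172,668 / (31.304 × 10⁻⁵) = 551,584,462
N ≈ √551,584,462 ≈ 23,485.8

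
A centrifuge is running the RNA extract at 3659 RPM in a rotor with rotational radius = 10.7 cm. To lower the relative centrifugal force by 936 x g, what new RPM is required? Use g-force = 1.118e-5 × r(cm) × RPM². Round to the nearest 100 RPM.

Current RCF = 1.118 × 10⁻⁵ × 10.7 × (3659)² = 1.118 × 10⁻⁵ × 10.7 × 13,388,281 ≈ 1,601.6 × g
Target RCF = 1,601.6 − 936 = 665.6 × g
N² = 665.6 / (11.9626 × 10⁻⁵) = 5,564,008
N ≈ √5,564,008 ≈ 2,358.8

N₂ ≈ 2400 RPM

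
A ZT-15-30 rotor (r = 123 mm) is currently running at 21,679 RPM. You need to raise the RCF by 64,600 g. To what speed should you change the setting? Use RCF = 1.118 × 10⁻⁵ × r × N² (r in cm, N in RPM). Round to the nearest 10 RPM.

r = 123 mm = 12.3 cm
Current RCF = 1.118 × 10⁻⁵ × 12.3 × (21679)² = 1.118 × 10⁻⁵ × 12.3 × 469,979,041 ≈ 64,628.7 × g
Target RCF = 64,628.7 + 64,600 = 129,228.7 × g
N² = 129,228.7 / (13.7514 × 10⁻⁵) = 939,749,407
N ≈ √939,749,407 ≈ 30,655.3

N₂ ≈ 30660 RPM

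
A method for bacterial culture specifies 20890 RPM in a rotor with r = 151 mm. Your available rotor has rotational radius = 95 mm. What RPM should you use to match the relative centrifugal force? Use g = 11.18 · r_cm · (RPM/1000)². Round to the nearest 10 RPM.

Original rotor: r = 151 mm = 15.1 cm
RCF = 11.18 × r × (N/1000)²
RCF_original = 11.18 × 15.1 × (20.89)² = 11.18 × 15.1 × 436.3921 ≈ 73,670.8 × g
Your rotor: r = 95 mm = 9.5 cm
73,670.8 = 11.18 × 9.5 × (N/1000)²
(N/1000)² = 73,670.8 / 106.21 = 693.6334
N = 1000 × √693.6334 ≈ 26,336.9

≈ 26340 RPM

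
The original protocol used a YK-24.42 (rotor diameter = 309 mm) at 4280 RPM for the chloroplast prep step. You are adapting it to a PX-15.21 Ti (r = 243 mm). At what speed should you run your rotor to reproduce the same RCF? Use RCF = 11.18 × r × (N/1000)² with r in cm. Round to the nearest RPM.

≈ 3413 RPM

Original rotor: r = 309 mm / 2 = 154.5 mm = 15.45 cm
RCF = 11.18 × r × (N/1000)²
RCF_original = 11.18 × 15.45 × (4.28)² = 11.18 × 15.45 × 18.3184 ≈ 3,164.2 × g
Your rotor: r = 243 mm = 24.3 cm
3,164.2 = 11.18 × 24.3 × (N/1000)²
(N/1000)² = 3,164.2 / 271.674 = 11.64705
N = 1000 × √11.64705 ≈ 3,412.8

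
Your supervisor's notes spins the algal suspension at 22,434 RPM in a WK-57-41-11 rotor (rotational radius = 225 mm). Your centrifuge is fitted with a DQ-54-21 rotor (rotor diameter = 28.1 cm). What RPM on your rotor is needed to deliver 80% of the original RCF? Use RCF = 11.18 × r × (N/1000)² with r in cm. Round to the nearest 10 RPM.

Original rotor: r = 225 mm = 22.5 cm
RCF_original = 11.18 × 22.5 × (22.434)² = 11.18 × 22.5 × 503.284356 ≈ 126,601.2 × g
Target RCF = 0.8 × 126,601.2 ≈ 101,281 × g
Your rotor: r = 28.1 / 2 = 14.05 cm
101,281 = 11.18 × 14.05 × (N/1000)²
(N/1000)² = 101,281 / 157.079 = 644.7775
N = 1000 × √644.7775 ≈ 25,392.5

25390 RPM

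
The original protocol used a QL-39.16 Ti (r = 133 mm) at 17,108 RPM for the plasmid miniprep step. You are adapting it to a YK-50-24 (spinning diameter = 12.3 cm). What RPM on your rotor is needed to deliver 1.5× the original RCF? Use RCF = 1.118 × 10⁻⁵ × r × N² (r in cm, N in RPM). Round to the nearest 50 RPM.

Original rotor: r = 133 mm = 13.3 cm
RCF_original = 1.118 × 10⁻⁵ × 13.3 × (17108)² = 1.118 × 10⁻⁵ × 13.3 × 292,683,664 ≈ 43,520.3 × g
Target RCF = 1.5 × 43,520.3 ≈ 65,280.5 × g
Your rotor: r = 12.3 / 2 = 6.15 cm
65,280.5 = 1.118 × 10⁻⁵ × 6.15 × N²
N² = 65,280.5 / (6.8757 × 10⁻⁵) = 949,437,875
N ≈ √949,437,875 ≈ 30,812.9

≈ 30800 RPM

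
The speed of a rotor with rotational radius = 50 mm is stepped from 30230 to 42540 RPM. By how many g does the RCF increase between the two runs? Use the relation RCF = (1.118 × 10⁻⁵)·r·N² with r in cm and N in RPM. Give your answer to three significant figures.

r = 50 mm = 5.0 cm
RCF₁ = 1.118 × 10⁻⁵ × 5 × (30230)² = 1.118 × 10⁻⁵ × 5 × 913,852,900 ≈ 51,084.4 × g
RCF₂ = 1.118 × 10⁻⁵ × 5 × (42540)² = 1.118 × 10⁻⁵ × 5 × 1,809,651,600 ≈ 101,159.5 × g
Increase = 101,159.5 − 51,084.4 = 50,075.1

≈ 50100 g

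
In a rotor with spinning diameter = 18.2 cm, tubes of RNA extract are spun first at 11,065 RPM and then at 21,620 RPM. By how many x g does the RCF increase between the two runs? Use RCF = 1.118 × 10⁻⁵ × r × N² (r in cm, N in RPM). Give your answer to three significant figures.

r = 18.2 / 2 = 9.1 cm
RCF₁ = 1.118 × 10⁻⁵ × 9.1 × (11065)² = 1.118 × 10⁻⁵ × 9.1 × 122,434,225 ≈ 12,456.2 × g
RCF₂ = 1.118 × 10⁻⁵ × 9.1 × (21620)² = 1.118 × 10⁻⁵ × 9.1 × 467,424,400 ≈ 47,554.8 × g
Increase = 47,554.8 − 12,456.2 = 35,098.6

≈ 35100 x g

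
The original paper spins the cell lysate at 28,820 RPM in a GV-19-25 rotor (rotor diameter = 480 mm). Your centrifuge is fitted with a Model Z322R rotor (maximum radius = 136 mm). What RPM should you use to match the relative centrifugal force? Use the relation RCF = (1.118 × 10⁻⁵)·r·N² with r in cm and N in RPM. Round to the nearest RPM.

Original rotor: r = 480 mm / 2 = 240 mm = 24 cm
RCF = 1.118 × 10⁻⁵ × r × N²
RCF_original = 1.118 × 10⁻⁵ × 24 × (28820)² = 1.118 × 10⁻⁵ × 24 × 830,592,400 ≈ 222,864.6 × g
Your rotor: r = 136 mm = 13.6 cm
222,864.6 = 1.118 × 10⁻⁵ × 13.6 × N²
N² = 222,864.6 / (15.2048 × 10⁻⁵) = 1,465,751,605
N ≈ √1,465,751,605 ≈ 38,285.1

38285 RPM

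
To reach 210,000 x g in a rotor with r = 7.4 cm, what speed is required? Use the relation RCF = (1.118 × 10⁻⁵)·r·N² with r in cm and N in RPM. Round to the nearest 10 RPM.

210,000 = 1.118 × 10⁻⁵ × 7.4 × N²
N² = 210,000 / (8.2732 × 10⁻⁵) = 2,538,316,492
N ≈ √2,538,316,492 ≈ 50,381.7

≈ 50380 RPM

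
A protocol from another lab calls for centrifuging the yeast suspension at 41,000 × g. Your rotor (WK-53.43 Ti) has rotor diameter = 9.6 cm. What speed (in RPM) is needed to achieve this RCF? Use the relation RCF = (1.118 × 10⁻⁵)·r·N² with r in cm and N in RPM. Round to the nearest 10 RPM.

r = 9.6 / 2 = 4.8 cm
RCF = 1.118 × 10⁻⁵ × r × N²
41,000 = 1.118 × 10⁻⁵ × 4.8 × N²
N² = 41,000 / (5.3664 × 10⁻⁵) = 764,013,119
N ≈ √764,013,119 ≈ 27,640.8

≈ 27640 RPM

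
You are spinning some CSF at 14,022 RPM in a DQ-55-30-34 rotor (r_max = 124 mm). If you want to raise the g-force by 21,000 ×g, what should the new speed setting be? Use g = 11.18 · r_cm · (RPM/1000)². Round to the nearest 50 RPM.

18650 RPM

r = 124 mm = 12.4 cm
Current RCF = 11.18 × 12.4 × (14.022)² = 11.18 × 12.4 × 196.616484 ≈ 27,257.3 × g
Target RCF = 27,257.3 + 21,000 = 48,257.3 × g
(N/1000)² = 48,257.3 / 138.632 = 348.0964
N = 1000 × √348.0964 ≈ 18,657.3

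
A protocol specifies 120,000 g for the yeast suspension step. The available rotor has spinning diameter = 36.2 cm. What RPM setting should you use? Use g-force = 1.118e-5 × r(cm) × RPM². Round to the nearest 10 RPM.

r = 36.2 / 2 = 18.1 cm
RCF = 1.118 × 10⁻⁵ × r × N²
120,000 = 1.118 × 10⁻⁵ × 18.1 × N²
N² = 120,000 / (20.2358 × 10⁻⁵) = 593,008,431
N ≈ √593,008,431 ≈ 24,351.8

24350 RPM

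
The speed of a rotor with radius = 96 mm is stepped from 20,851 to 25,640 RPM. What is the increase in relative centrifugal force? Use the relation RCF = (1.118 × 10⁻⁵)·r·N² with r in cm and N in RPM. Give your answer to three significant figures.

23900 ×g

r = 96 mm = 9.6 cm
RCF₁ = 1.118 × 10⁻⁵ × 9.6 × (20851)² = 1.118 × 10⁻⁵ × 9.6 × 434,764,201 ≈ 46,662.4 × g
RCF₂ = 1.118 × 10⁻⁵ × 9.6 × (25640)² = 1.118 × 10⁻⁵ × 9.6 × 657,409,600 ≈ 70,558.5 × g
Increase = 70,558.5 − 46,662.4 = 23,896.1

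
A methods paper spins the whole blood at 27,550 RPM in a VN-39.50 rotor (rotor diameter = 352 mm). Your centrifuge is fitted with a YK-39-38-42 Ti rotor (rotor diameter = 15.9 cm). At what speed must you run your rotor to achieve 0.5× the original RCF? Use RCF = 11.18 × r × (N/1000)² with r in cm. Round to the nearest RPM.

28985 RPM

Original rotor: r = 352 mm / 2 = 176 mm = 17.6 cm
RCF_original = 11.18 × 17.6 × (27.55)² = 11.18 × 17.6 × 759.0025 ≈ 149,347.4 × g
Target RCF = 0.5 × 149,347.4 ≈ 74,673.7 × g
Your rotor: r = 15.9 / 2 = 7.95 cm
74,673.7 = 11.18 × 7.95 × (N/1000)²
(N/1000)² = 74,673.7 / 88.881 = 840.1537
N = 1000 × √840.1537 ≈ 28,985.4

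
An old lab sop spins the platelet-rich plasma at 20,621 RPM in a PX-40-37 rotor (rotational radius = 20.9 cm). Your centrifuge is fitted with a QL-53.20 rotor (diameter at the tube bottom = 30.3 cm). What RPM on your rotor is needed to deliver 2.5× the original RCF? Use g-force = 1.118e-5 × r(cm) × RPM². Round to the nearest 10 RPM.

≈ 38300 RPM

RCF = 1.118 × 10⁻⁵ × r × N²
RCF_original = 1.118 × 10⁻⁵ × 20.9 × (20621)² = 1.118 × 10⁻⁵ × 20.9 × 425,225,641 ≈ 99,359.1 × g
Target RCF = 2.5 × 99,359.1 ≈ 248,397.8 × g
Your rotor: r = 30.3 / 2 = 15.15 cm
248,397.8 = 1.118 × 10⁻⁵ × 15.15 × N²
N² = 248,397.8 / (16.9377 × 10⁻⁵) = 1,466,537,960
N ≈ √1,466,537,960 ≈ 38,295.4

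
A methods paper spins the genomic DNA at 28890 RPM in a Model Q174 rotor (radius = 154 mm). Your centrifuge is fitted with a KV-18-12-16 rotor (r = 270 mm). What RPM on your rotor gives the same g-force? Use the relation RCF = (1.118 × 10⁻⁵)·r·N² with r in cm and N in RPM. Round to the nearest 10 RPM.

21820 RPM

Original rotor: r = 154 mm = 15.4 cm
RCF = 1.118 × 10⁻⁵ × r × N²
RCF_original = 1.118 × 10⁻⁵ × 15.4 × (28890)² = 1.118 × 10⁻⁵ × 15.4 × 834,632,100 ≈ 143,700.3 × g
Your rotor: r = 270 mm = 27.0 cm
143,700.3 = 1.118 × 10⁻⁵ × 27 × N²
N² = 143,700.3 / (30.186 × 10⁻⁵) = 476,049,493
N ≈ √476,049,493 ≈ 21,818.6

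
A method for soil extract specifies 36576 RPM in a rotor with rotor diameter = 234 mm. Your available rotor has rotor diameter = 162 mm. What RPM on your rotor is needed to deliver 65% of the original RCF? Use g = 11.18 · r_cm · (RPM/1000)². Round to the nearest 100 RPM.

35400 RPM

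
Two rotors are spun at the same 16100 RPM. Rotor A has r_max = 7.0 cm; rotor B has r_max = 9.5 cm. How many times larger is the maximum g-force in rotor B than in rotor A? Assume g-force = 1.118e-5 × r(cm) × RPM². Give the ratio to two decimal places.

1.36

At fixed N, RCF ∝ r, so RCF_B/RCF_A = r_B/r_A = 9.5 / 7.0 = 1.3571.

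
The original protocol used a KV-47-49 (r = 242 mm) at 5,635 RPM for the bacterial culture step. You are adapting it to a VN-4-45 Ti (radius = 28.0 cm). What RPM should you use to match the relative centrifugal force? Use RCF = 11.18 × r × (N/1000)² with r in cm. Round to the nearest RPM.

5239 RPM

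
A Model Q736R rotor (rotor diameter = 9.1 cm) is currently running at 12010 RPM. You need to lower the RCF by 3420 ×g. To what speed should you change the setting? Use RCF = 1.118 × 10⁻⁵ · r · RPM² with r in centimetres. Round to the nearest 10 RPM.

r = 9.1 / 2 = 4.55 cm
Current RCF = 1.118 × 10⁻⁵ × 4.55 × (12010)² = 1.118 × 10⁻⁵ × 4.55 × 144,240,100 ≈ 7,337.3 × g
Target RCF = 7,337.3 − 3,420 = 3,917.3 × g
N² = 3,917.3 / (5.0869 × 10⁻⁵) = 77,007,608
N ≈ √77,007,608 ≈ 8,775.4

N₂ ≈ 8780 RPM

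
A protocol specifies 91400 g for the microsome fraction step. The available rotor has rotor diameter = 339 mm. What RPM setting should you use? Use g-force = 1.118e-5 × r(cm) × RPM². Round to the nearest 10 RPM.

≈ 21960 RPM

r = 339 mm / 2 = 169.5 mm = 16.95 cm
RCF = 1.118 × 10⁻⁵ × r × N²
91,400 = 1.118 × 10⁻⁵ × 16.95 × N²
N² = 91,400 / (18.9501 × 10⁻⁵) = 482,319,355
N ≈ √482,319,355 ≈ 21,961.8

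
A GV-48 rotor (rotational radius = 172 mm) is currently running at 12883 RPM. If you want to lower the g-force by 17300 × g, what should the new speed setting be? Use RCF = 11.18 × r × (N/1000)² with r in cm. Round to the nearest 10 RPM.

8720 RPM

r = 172 mm = 17.2 cm
Current RCF = 11.18 × 17.2 × (12.883)² = 11.18 × 17.2 × 165.971689 ≈ 31,915.7 × g
Target RCF = 31,915.7 − 17,300 = 14,615.7 × g
(N/1000)² = 14,615.7 / 192.296 = 76.00626
N = 1000 × √76.00626 ≈ 8,718.2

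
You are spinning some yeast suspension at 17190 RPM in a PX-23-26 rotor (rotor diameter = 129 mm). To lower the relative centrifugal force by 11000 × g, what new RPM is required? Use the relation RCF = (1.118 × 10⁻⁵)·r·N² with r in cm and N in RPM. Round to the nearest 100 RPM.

12000 RPM

r = 129 mm / 2 = 64.5 mm = 6.45 cm
Current RCF = 1.118 × 10⁻⁵ × 6.45 × (17190)² = 1.118 × 10⁻⁵ × 6.45 × 295,496,100 ≈ 21,308.5 × g
Target RCF = 21,308.5 − 11,000 = 10,308.5 × g
N² = 10,308.5 / (7.2111 × 10⁻⁵) = 142,953,225
N ≈ √142,953,225 ≈ 11,956.3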